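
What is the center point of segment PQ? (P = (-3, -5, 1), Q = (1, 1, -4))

M = ((x₁+x₂)/2, (y₁+y₂)/2, (z₁+z₂)/2)
  = ((-3 + 1)/2, (-5 + 1)/2, (1 - 4)/2)
  = (-2/2, -4/2, -3/2)
  = (-1, -2, -1.5)

(-1, -2, -1.5)


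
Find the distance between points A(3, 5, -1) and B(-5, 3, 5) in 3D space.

d = √[(x₂-x₁)² + (y₂-y₁)² + (z₂-z₁)²]
  = √[(-8)² + (-2)² + 6²]
  = √[64 + 4 + 36]
  = √104
  ≈ 10.2

10.2


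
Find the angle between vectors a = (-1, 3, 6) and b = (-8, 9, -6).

a·b = (-1)·(-8) + 3·9 + 6·(-6) = 8 + 27 - 36 = -1
|a| = √((-1)² + 3² + 6²) = √46 ≈ 6.782
|b| = √((-8)² + 9² + (-6)²) = √181 ≈ 13.45
cos θ = (a·b)/(|a||b|) = -1/(6.782·13.45) ≈ -0.01096
θ = arccos(-0.01096) ≈ 90.63°

90.63°


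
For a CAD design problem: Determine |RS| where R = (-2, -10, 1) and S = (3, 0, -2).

d = √[(x₂-x₁)² + (y₂-y₁)² + (z₂-z₁)²]
  = √[5² + 10² + (-3)²]
  = √[25 + 100 + 9]
  = √134
  ≈ 11.58

11.58


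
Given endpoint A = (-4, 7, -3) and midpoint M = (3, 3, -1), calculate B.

B = 2M - A
  = (2·3 - (-4), 2·3 - 7, 2·(-1) - (-3))
  = (6 + 4, 6 - 7, -2 + 3)
  = (10, -1, 1)

(10, -1, 1)


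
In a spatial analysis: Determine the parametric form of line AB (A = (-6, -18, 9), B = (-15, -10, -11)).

Direction vector d = B - A = (-15 + 6, -10 + 18, -11 - 9) = (-9, 8, -20)
Parametric form r = A + t·d:
x = -6 - 9t, y = -18 + 8t, z = 9 - 20t

x = -6 - 9t, y = -18 + 8t, z = 9 - 20t


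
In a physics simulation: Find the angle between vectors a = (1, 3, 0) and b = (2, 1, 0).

a·b = 1·2 + 3·1 + 0·0 = 2 + 3 + 0 = 5
|a| = √(1² + 3² + 0²) = √10 ≈ 3.162
|b| = √(2² + 1² + 0²) = √5 ≈ 2.236
cos θ = (a·b)/(|a||b|) = 5/(3.162·2.236) ≈ 0.7071
θ = arccos(0.7071) ≈ 45°

45°


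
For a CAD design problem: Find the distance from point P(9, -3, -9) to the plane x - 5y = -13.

distance = |a·x₀ + b·y₀ + c·z₀ - d| / √(a² + b² + c²)
  = |1·9 + (-5)·(-3) + 0·(-9) - (-13)| / √(1² + (-5)² + 0²)
  = |9 + 15 + 0 + 13| / √(1 + 25 + 0)
  = |37| / √26
  = 37 / 5.099
  ≈ 7.256

7.256


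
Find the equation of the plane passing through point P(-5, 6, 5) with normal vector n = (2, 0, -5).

The plane through P with normal n = (a, b, c) satisfies n·(r - P) = 0,
i.e. ax + by + cz = a·x₀ + b·y₀ + c·z₀.
d = 2·(-5) + 0·6 + (-5)·5
  = -10 + 0 - 25
  = -35
Equation: 2x - 5z = -35

2x - 5z = -35


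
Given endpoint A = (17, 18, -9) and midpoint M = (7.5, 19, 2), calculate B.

B = 2M - A
  = (2·7.5 - 17, 2·19 - 18, 2·2 - (-9))
  = (15 - 17, 38 - 18, 4 + 9)
  = (-2, 20, 13)

(-2, 20, 13)


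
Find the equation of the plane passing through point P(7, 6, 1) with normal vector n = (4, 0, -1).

The plane through P with normal n = (a, b, c) satisfies n·(r - P) = 0,
i.e. ax + by + cz = a·x₀ + b·y₀ + c·z₀.
d = 4·7 + 0·6 + (-1)·1
  = 28 + 0 - 1
  = 27
Equation: 4x - z = 27

4x - z = 27


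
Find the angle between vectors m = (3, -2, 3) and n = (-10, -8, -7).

m·n = 3·(-10) + (-2)·(-8) + 3·(-7) = -30 + 16 - 21 = -35
|m| = √(3² + (-2)² + 3²) = √22 ≈ 4.69
|n| = √((-10)² + (-8)² + (-7)²) = √213 ≈ 14.59
cos θ = (m·n)/(|m||n|) = -35/(4.69·14.59) ≈ -0.5113
θ = arccos(-0.5113) ≈ 120.7°

120.7°


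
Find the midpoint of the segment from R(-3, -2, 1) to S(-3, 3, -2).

M = ((x₁+x₂)/2, (y₁+y₂)/2, (z₁+z₂)/2)
  = ((-3 - 3)/2, (-2 + 3)/2, (1 - 2)/2)
  = (-6/2, 1/2, -1/2)
  = (-3, 0.5, -0.5)

(-3, 0.5, -0.5)


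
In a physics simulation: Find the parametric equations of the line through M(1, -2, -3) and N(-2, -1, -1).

Direction vector d = N - M = (-2 - 1, -1 + 2, -1 + 3) = (-3, 1, 2)
Parametric form r = M + t·d:
x = 1 - 3t, y = -2 + t, z = -3 + 2t

x = 1 - 3t, y = -2 + t, z = -3 + 2t


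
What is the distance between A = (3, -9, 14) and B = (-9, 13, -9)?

d = √[(x₂-x₁)² + (y₂-y₁)² + (z₂-z₁)²]
  = √[(-12)² + 22² + (-23)²]
  = √[144 + 484 + 529]
  = √1157
  ≈ 34.01

34.01


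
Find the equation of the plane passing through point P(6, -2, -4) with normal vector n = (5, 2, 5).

The plane through P with normal n = (a, b, c) satisfies n·(r - P) = 0,
i.e. ax + by + cz = a·x₀ + b·y₀ + c·z₀.
d = 5·6 + 2·(-2) + 5·(-4)
  = 30 - 4 - 20
  = 6
Equation: 5x + 2y + 5z = 6

5x + 2y + 5z = 6


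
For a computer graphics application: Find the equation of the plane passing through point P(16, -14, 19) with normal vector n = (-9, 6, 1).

The plane through P with normal n = (a, b, c) satisfies n·(r - P) = 0,
i.e. ax + by + cz = a·x₀ + b·y₀ + c·z₀.
d = (-9)·16 + 6·(-14) + 1·19
  = -144 - 84 + 19
  = -209
Equation: -9x + 6y + z = -209

-9x + 6y + z = -209


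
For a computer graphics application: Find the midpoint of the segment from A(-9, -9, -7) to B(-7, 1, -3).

M = ((x₁+x₂)/2, (y₁+y₂)/2, (z₁+z₂)/2)
  = ((-9 - 7)/2, (-9 + 1)/2, (-7 - 3)/2)
  = (-16/2, -8/2, -10/2)
  = (-8, -4, -5)

(-8, -4, -5)


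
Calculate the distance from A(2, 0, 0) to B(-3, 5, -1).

d = √[(x₂-x₁)² + (y₂-y₁)² + (z₂-z₁)²]
  = √[(-5)² + 5² + (-1)²]
  = √[25 + 25 + 1]
  = √51
  ≈ 7.141

7.141


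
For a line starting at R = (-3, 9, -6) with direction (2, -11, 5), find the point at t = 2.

P(t) = R + t·d
  = (-3 + 2·2, 9 + (-11)·2, -6 + 5·2)
  = (-3 + 4, 9 - 22, -6 + 10)
  = (1, -13, 4)

(1, -13, 4)


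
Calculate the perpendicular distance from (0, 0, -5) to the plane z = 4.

distance = |a·x₀ + b·y₀ + c·z₀ - d| / √(a² + b² + c²)
  = |0·0 + 0·0 + 1·(-5) - 4| / √(0² + 0² + 1²)
  = |0 + 0 - 5 - 4| / √(0 + 0 + 1)
  = |-9| / √1
  = 9 / 1
  ≈ 9

9


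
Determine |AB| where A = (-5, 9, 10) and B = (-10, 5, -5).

d = √[(x₂-x₁)² + (y₂-y₁)² + (z₂-z₁)²]
  = √[(-5)² + (-4)² + (-15)²]
  = √[25 + 16 + 225]
  = √266
  ≈ 16.31

16.31


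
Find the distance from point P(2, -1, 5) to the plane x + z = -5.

distance = |a·x₀ + b·y₀ + c·z₀ - d| / √(a² + b² + c²)
  = |1·2 + 0·(-1) + 1·5 - (-5)| / √(1² + 0² + 1²)
  = |2 + 0 + 5 + 5| / √(1 + 0 + 1)
  = |12| / √2
  = 12 / 1.414
  ≈ 8.485

8.485


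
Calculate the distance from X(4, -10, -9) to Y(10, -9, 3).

d = √[(x₂-x₁)² + (y₂-y₁)² + (z₂-z₁)²]
  = √[6² + 1² + 12²]
  = √[36 + 1 + 144]
  = √181
  ≈ 13.45

13.45


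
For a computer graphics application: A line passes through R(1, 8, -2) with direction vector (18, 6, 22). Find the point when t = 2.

P(t) = R + t·d
  = (1 + 18·2, 8 + 6·2, -2 + 22·2)
  = (1 + 36, 8 + 12, -2 + 44)
  = (37, 20, 42)

(37, 20, 42)


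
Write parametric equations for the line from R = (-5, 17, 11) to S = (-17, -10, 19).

Direction vector d = S - R = (-17 + 5, -10 - 17, 19 - 11) = (-12, -27, 8)
Parametric form r = R + t·d:
x = -5 - 12t, y = 17 - 27t, z = 11 + 8t

x = -5 - 12t, y = 17 - 27t, z = 11 + 8t


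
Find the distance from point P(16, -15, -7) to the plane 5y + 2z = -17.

distance = |a·x₀ + b·y₀ + c·z₀ - d| / √(a² + b² + c²)
  = |0·16 + 5·(-15) + 2·(-7) - (-17)| / √(0² + 5² + 2²)
  = |0 - 75 - 14 + 17| / √(0 + 25 + 4)
  = |-72| / √29
  = 72 / 5.385
  ≈ 13.37

13.37


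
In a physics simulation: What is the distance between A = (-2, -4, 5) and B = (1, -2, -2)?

d = √[(x₂-x₁)² + (y₂-y₁)² + (z₂-z₁)²]
  = √[3² + 2² + (-7)²]
  = √[9 + 4 + 49]
  = √62
  ≈ 7.874

7.874


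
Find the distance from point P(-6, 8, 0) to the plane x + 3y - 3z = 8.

distance = |a·x₀ + b·y₀ + c·z₀ - d| / √(a² + b² + c²)
  = |1·(-6) + 3·8 + (-3)·0 - 8| / √(1² + 3² + (-3)²)
  = |-6 + 24 + 0 - 8| / √(1 + 9 + 9)
  = |10| / √19
  = 10 / 4.359
  ≈ 2.294

2.294


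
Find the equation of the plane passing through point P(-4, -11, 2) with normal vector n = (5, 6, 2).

The plane through P with normal n = (a, b, c) satisfies n·(r - P) = 0,
i.e. ax + by + cz = a·x₀ + b·y₀ + c·z₀.
d = 5·(-4) + 6·(-11) + 2·2
  = -20 - 66 + 4
  = -82
Equation: 5x + 6y + 2z = -82

5x + 6y + 2z = -82


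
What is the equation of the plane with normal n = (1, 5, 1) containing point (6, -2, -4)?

The plane through P with normal n = (a, b, c) satisfies n·(r - P) = 0,
i.e. ax + by + cz = a·x₀ + b·y₀ + c·z₀.
d = 1·6 + 5·(-2) + 1·(-4)
  = 6 - 10 - 4
  = -8
Equation: x + 5y + z = -8

x + 5y + z = -8


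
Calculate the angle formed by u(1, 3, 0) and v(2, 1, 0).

u·v = 1·2 + 3·1 + 0·0 = 2 + 3 + 0 = 5
|u| = √(1² + 3² + 0²) = √10 ≈ 3.162
|v| = √(2² + 1² + 0²) = √5 ≈ 2.236
cos θ = (u·v)/(|u||v|) = 5/(3.162·2.236) ≈ 0.7071
θ = arccos(0.7071) ≈ 45°

45°


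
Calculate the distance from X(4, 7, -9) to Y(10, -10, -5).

d = √[(x₂-x₁)² + (y₂-y₁)² + (z₂-z₁)²]
  = √[6² + (-17)² + 4²]
  = √[36 + 289 + 16]
  = √341
  ≈ 18.47

18.47


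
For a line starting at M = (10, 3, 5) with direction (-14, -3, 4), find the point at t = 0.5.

P(t) = M + t·d
  = (10 + (-14)·0.5, 3 + (-3)·0.5, 5 + 4·0.5)
  = (10 - 7, 3 - 1.5, 5 + 2)
  = (3, 1.5, 7)

(3, 1.5, 7)


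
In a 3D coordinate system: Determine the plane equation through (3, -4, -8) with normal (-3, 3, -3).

The plane through P with normal n = (a, b, c) satisfies n·(r - P) = 0,
i.e. ax + by + cz = a·x₀ + b·y₀ + c·z₀.
d = (-3)·3 + 3·(-4) + (-3)·(-8)
  = -9 - 12 + 24
  = 3
Equation: -3x + 3y - 3z = 3

-3x + 3y - 3z = 3


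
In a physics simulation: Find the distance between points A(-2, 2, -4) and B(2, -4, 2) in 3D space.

d = √[(x₂-x₁)² + (y₂-y₁)² + (z₂-z₁)²]
  = √[4² + (-6)² + 6²]
  = √[16 + 36 + 36]
  = √88
  ≈ 9.381

9.381


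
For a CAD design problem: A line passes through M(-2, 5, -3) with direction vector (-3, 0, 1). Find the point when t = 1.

P(t) = M + t·d
  = (-2 + (-3)·1, 5 + 0·1, -3 + 1·1)
  = (-2 - 3, 5 + 0, -3 + 1)
  = (-5, 5, -2)

(-5, 5, -2)


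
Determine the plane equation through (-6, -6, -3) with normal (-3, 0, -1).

The plane through P with normal n = (a, b, c) satisfies n·(r - P) = 0,
i.e. ax + by + cz = a·x₀ + b·y₀ + c·z₀.
d = (-3)·(-6) + 0·(-6) + (-1)·(-3)
  = 18 + 0 + 3
  = 21
Equation: -3x - z = 21

-3x - z = 21


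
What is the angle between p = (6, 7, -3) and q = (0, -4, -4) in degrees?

p·q = 6·0 + 7·(-4) + (-3)·(-4) = 0 - 28 + 12 = -16
|p| = √(6² + 7² + (-3)²) = √94 ≈ 9.695
|q| = √(0² + (-4)² + (-4)²) = √32 ≈ 5.657
cos θ = (p·q)/(|p||q|) = -16/(9.695·5.657) ≈ -0.2917
θ = arccos(-0.2917) ≈ 107°

107°


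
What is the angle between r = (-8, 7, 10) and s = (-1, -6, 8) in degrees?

r·s = (-8)·(-1) + 7·(-6) + 10·8 = 8 - 42 + 80 = 46
|r| = √((-8)² + 7² + 10²) = √213 ≈ 14.59
|s| = √((-1)² + (-6)² + 8²) = √101 ≈ 10.05
cos θ = (r·s)/(|r||s|) = 46/(14.59·10.05) ≈ 0.3136
θ = arccos(0.3136) ≈ 71.72°

71.72°


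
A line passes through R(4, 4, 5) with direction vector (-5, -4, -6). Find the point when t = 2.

P(t) = R + t·d
  = (4 + (-5)·2, 4 + (-4)·2, 5 + (-6)·2)
  = (4 - 10, 4 - 8, 5 - 12)
  = (-6, -4, -7)

(-6, -4, -7)


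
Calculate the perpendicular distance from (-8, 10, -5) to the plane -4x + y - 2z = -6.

distance = |a·x₀ + b·y₀ + c·z₀ - d| / √(a² + b² + c²)
  = |(-4)·(-8) + 1·10 + (-2)·(-5) - (-6)| / √((-4)² + 1² + (-2)²)
  = |32 + 10 + 10 + 6| / √(16 + 1 + 4)
  = |58| / √21
  = 58 / 4.583
  ≈ 12.66

12.66


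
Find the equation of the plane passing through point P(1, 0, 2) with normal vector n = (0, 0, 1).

The plane through P with normal n = (a, b, c) satisfies n·(r - P) = 0,
i.e. ax + by + cz = a·x₀ + b·y₀ + c·z₀.
d = 0·1 + 0·0 + 1·2
  = 0 + 0 + 2
  = 2
Equation: z = 2

z = 2


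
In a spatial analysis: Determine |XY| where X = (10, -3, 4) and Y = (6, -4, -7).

d = √[(x₂-x₁)² + (y₂-y₁)² + (z₂-z₁)²]
  = √[(-4)² + (-1)² + (-11)²]
  = √[16 + 1 + 121]
  = √138
  ≈ 11.75

11.75


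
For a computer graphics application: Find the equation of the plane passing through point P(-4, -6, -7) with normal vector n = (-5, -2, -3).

The plane through P with normal n = (a, b, c) satisfies n·(r - P) = 0,
i.e. ax + by + cz = a·x₀ + b·y₀ + c·z₀.
d = (-5)·(-4) + (-2)·(-6) + (-3)·(-7)
  = 20 + 12 + 21
  = 53
Equation: -5x - 2y - 3z = 53

-5x - 2y - 3z = 53


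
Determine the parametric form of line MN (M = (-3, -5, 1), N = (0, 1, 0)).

Direction vector d = N - M = (0 + 3, 1 + 5, 0 - 1) = (3, 6, -1)
Parametric form r = M + t·d:
x = -3 + 3t, y = -5 + 6t, z = 1 - t

x = -3 + 3t, y = -5 + 6t, z = 1 - t


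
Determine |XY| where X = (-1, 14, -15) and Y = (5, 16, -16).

d = √[(x₂-x₁)² + (y₂-y₁)² + (z₂-z₁)²]
  = √[6² + 2² + (-1)²]
  = √[36 + 4 + 1]
  = √41
  ≈ 6.403

6.403


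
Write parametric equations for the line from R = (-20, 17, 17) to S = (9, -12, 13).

Direction vector d = S - R = (9 + 20, -12 - 17, 13 - 17) = (29, -29, -4)
Parametric form r = R + t·d:
x = -20 + 29t, y = 17 - 29t, z = 17 - 4t

x = -20 + 29t, y = 17 - 29t, z = 17 - 4t


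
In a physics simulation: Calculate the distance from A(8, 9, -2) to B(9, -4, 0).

d = √[(x₂-x₁)² + (y₂-y₁)² + (z₂-z₁)²]
  = √[1² + (-13)² + 2²]
  = √[1 + 169 + 4]
  = √174
  ≈ 13.19

13.19


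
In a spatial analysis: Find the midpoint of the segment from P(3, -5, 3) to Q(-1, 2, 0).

M = ((x₁+x₂)/2, (y₁+y₂)/2, (z₁+z₂)/2)
  = ((3 - 1)/2, (-5 + 2)/2, (3 + 0)/2)
  = (2/2, -3/2, 3/2)
  = (1, -1.5, 1.5)

(1, -1.5, 1.5)


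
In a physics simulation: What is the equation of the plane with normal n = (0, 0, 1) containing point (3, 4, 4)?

The plane through P with normal n = (a, b, c) satisfies n·(r - P) = 0,
i.e. ax + by + cz = a·x₀ + b·y₀ + c·z₀.
d = 0·3 + 0·4 + 1·4
  = 0 + 0 + 4
  = 4
Equation: z = 4

z = 4


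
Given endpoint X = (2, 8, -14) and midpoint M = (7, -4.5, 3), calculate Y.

Y = 2M - X
  = (2·7 - 2, 2·(-4.5) - 8, 2·3 - (-14))
  = (14 - 2, -9 - 8, 6 + 14)
  = (12, -17, 20)

(12, -17, 20)


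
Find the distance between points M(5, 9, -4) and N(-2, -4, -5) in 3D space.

d = √[(x₂-x₁)² + (y₂-y₁)² + (z₂-z₁)²]
  = √[(-7)² + (-13)² + (-1)²]
  = √[49 + 169 + 1]
  = √219
  ≈ 14.8

14.8


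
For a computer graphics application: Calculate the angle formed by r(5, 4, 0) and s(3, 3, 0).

r·s = 5·3 + 4·3 + 0·0 = 15 + 12 + 0 = 27
|r| = √(5² + 4² + 0²) = √41 ≈ 6.403
|s| = √(3² + 3² + 0²) = √18 ≈ 4.243
cos θ = (r·s)/(|r||s|) = 27/(6.403·4.243) ≈ 0.9939
θ = arccos(0.9939) ≈ 6.34°

6.34°


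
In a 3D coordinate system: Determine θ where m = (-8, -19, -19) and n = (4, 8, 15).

m·n = (-8)·4 + (-19)·8 + (-19)·15 = -32 - 152 - 285 = -469
|m| = √((-8)² + (-19)² + (-19)²) = √786 ≈ 28.04
|n| = √(4² + 8² + 15²) = √305 ≈ 17.46
cos θ = (m·n)/(|m||n|) = -469/(28.04·17.46) ≈ -0.9579
θ = arccos(-0.9579) ≈ 163.3°

163.3°


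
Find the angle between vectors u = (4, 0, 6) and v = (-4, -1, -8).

u·v = 4·(-4) + 0·(-1) + 6·(-8) = -16 + 0 - 48 = -64
|u| = √(4² + 0² + 6²) = √52 ≈ 7.211
|v| = √((-4)² + (-1)² + (-8)²) = √81 ≈ 9
cos θ = (u·v)/(|u||v|) = -64/(7.211·9) ≈ -0.9861
θ = arccos(-0.9861) ≈ 170.4°

170.4°


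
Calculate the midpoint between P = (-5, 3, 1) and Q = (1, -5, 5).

M = ((x₁+x₂)/2, (y₁+y₂)/2, (z₁+z₂)/2)
  = ((-5 + 1)/2, (3 - 5)/2, (1 + 5)/2)
  = (-4/2, -2/2, 6/2)
  = (-2, -1, 3)

(-2, -1, 3)


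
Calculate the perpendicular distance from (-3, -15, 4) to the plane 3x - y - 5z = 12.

distance = |a·x₀ + b·y₀ + c·z₀ - d| / √(a² + b² + c²)
  = |3·(-3) + (-1)·(-15) + (-5)·4 - 12| / √(3² + (-1)² + (-5)²)
  = |-9 + 15 - 20 - 12| / √(9 + 1 + 25)
  = |-26| / √35
  = 26 / 5.916
  ≈ 4.395

4.395


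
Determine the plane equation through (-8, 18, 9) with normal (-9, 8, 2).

The plane through P with normal n = (a, b, c) satisfies n·(r - P) = 0,
i.e. ax + by + cz = a·x₀ + b·y₀ + c·z₀.
d = (-9)·(-8) + 8·18 + 2·9
  = 72 + 144 + 18
  = 234
Equation: -9x + 8y + 2z = 234

-9x + 8y + 2z = 234


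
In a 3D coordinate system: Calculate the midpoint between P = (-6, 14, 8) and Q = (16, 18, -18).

M = ((x₁+x₂)/2, (y₁+y₂)/2, (z₁+z₂)/2)
  = ((-6 + 16)/2, (14 + 18)/2, (8 - 18)/2)
  = (10/2, 32/2, -10/2)
  = (5, 16, -5)

(5, 16, -5)


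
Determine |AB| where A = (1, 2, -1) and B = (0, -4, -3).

d = √[(x₂-x₁)² + (y₂-y₁)² + (z₂-z₁)²]
  = √[(-1)² + (-6)² + (-2)²]
  = √[1 + 36 + 4]
  = √41
  ≈ 6.403

6.403


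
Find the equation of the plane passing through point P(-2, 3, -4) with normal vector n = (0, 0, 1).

The plane through P with normal n = (a, b, c) satisfies n·(r - P) = 0,
i.e. ax + by + cz = a·x₀ + b·y₀ + c·z₀.
d = 0·(-2) + 0·3 + 1·(-4)
  = 0 + 0 - 4
  = -4
Equation: z = -4

z = -4


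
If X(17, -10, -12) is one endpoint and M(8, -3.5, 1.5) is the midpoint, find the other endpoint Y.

Y = 2M - X
  = (2·8 - 17, 2·(-3.5) - (-10), 2·1.5 - (-12))
  = (16 - 17, -7 + 10, 3 + 12)
  = (-1, 3, 15)

(-1, 3, 15)


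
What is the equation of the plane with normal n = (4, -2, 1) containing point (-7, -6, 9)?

The plane through P with normal n = (a, b, c) satisfies n·(r - P) = 0,
i.e. ax + by + cz = a·x₀ + b·y₀ + c·z₀.
d = 4·(-7) + (-2)·(-6) + 1·9
  = -28 + 12 + 9
  = -7
Equation: 4x - 2y + z = -7

4x - 2y + z = -7


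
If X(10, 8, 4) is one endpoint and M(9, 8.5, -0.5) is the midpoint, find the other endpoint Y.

Y = 2M - X
  = (2·9 - 10, 2·8.5 - 8, 2·(-0.5) - 4)
  = (18 - 10, 17 - 8, -1 - 4)
  = (8, 9, -5)

(8, 9, -5)


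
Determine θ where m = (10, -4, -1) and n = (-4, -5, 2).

m·n = 10·(-4) + (-4)·(-5) + (-1)·2 = -40 + 20 - 2 = -22
|m| = √(10² + (-4)² + (-1)²) = √117 ≈ 10.82
|n| = √((-4)² + (-5)² + 2²) = √45 ≈ 6.708
cos θ = (m·n)/(|m||n|) = -22/(10.82·6.708) ≈ -0.3032
θ = arccos(-0.3032) ≈ 107.6°

107.6°


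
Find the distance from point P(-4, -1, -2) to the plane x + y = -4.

distance = |a·x₀ + b·y₀ + c·z₀ - d| / √(a² + b² + c²)
  = |1·(-4) + 1·(-1) + 0·(-2) - (-4)| / √(1² + 1² + 0²)
  = |-4 - 1 + 0 + 4| / √(1 + 1 + 0)
  = |-1| / √2
  = 1 / 1.414
  ≈ 0.7071

0.7071


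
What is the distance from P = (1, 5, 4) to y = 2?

distance = |a·x₀ + b·y₀ + c·z₀ - d| / √(a² + b² + c²)
  = |0·1 + 1·5 + 0·4 - 2| / √(0² + 1² + 0²)
  = |0 + 5 + 0 - 2| / √(0 + 1 + 0)
  = |3| / √1
  = 3 / 1
  ≈ 3

3


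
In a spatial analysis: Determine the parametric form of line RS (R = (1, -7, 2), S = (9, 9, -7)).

Direction vector d = S - R = (9 - 1, 9 + 7, -7 - 2) = (8, 16, -9)
Parametric form r = R + t·d:
x = 1 + 8t, y = -7 + 16t, z = 2 - 9t

x = 1 + 8t, y = -7 + 16t, z = 2 - 9t


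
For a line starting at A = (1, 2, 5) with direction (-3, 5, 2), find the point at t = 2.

P(t) = A + t·d
  = (1 + (-3)·2, 2 + 5·2, 5 + 2·2)
  = (1 - 6, 2 + 10, 5 + 4)
  = (-5, 12, 9)

(-5, 12, 9)


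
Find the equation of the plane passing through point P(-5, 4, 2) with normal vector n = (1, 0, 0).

The plane through P with normal n = (a, b, c) satisfies n·(r - P) = 0,
i.e. ax + by + cz = a·x₀ + b·y₀ + c·z₀.
d = 1·(-5) + 0·4 + 0·2
  = -5 + 0 + 0
  = -5
Equation: x = -5

x = -5


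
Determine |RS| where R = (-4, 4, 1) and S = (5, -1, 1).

d = √[(x₂-x₁)² + (y₂-y₁)² + (z₂-z₁)²]
  = √[9² + (-5)² + 0²]
  = √[81 + 25 + 0]
  = √106
  ≈ 10.3

10.3


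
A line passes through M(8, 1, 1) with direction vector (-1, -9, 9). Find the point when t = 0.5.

P(t) = M + t·d
  = (8 + (-1)·0.5, 1 + (-9)·0.5, 1 + 9·0.5)
  = (8 - 0.5, 1 - 4.5, 1 + 4.5)
  = (7.5, -3.5, 5.5)

(7.5, -3.5, 5.5)


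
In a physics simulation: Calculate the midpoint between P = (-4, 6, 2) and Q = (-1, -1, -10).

M = ((x₁+x₂)/2, (y₁+y₂)/2, (z₁+z₂)/2)
  = ((-4 - 1)/2, (6 - 1)/2, (2 - 10)/2)
  = (-5/2, 5/2, -8/2)
  = (-2.5, 2.5, -4)

(-2.5, 2.5, -4)


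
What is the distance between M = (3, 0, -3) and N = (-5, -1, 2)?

d = √[(x₂-x₁)² + (y₂-y₁)² + (z₂-z₁)²]
  = √[(-8)² + (-1)² + 5²]
  = √[64 + 1 + 25]
  = √90
  ≈ 9.487

9.487


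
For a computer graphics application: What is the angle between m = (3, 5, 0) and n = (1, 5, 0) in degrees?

m·n = 3·1 + 5·5 + 0·0 = 3 + 25 + 0 = 28
|m| = √(3² + 5² + 0²) = √34 ≈ 5.831
|n| = √(1² + 5² + 0²) = √26 ≈ 5.099
cos θ = (m·n)/(|m||n|) = 28/(5.831·5.099) ≈ 0.9417
θ = arccos(0.9417) ≈ 19.65°

19.65°


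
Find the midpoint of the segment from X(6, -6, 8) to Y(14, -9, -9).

M = ((x₁+x₂)/2, (y₁+y₂)/2, (z₁+z₂)/2)
  = ((6 + 14)/2, (-6 - 9)/2, (8 - 9)/2)
  = (20/2, -15/2, -1/2)
  = (10, -7.5, -0.5)

(10, -7.5, -0.5)


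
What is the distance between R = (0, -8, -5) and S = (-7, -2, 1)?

d = √[(x₂-x₁)² + (y₂-y₁)² + (z₂-z₁)²]
  = √[(-7)² + 6² + 6²]
  = √[49 + 36 + 36]
  = √121
  ≈ 11

11


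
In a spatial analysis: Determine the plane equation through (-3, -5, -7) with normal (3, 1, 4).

The plane through P with normal n = (a, b, c) satisfies n·(r - P) = 0,
i.e. ax + by + cz = a·x₀ + b·y₀ + c·z₀.
d = 3·(-3) + 1·(-5) + 4·(-7)
  = -9 - 5 - 28
  = -42
Equation: 3x + y + 4z = -42

3x + y + 4z = -42


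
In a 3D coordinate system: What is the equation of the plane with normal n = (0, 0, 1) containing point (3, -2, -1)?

The plane through P with normal n = (a, b, c) satisfies n·(r - P) = 0,
i.e. ax + by + cz = a·x₀ + b·y₀ + c·z₀.
d = 0·3 + 0·(-2) + 1·(-1)
  = 0 + 0 - 1
  = -1
Equation: z = -1

z = -1


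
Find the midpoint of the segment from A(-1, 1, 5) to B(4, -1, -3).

M = ((x₁+x₂)/2, (y₁+y₂)/2, (z₁+z₂)/2)
  = ((-1 + 4)/2, (1 - 1)/2, (5 - 3)/2)
  = (3/2, 0/2, 2/2)
  = (1.5, 0, 1)

(1.5, 0, 1)


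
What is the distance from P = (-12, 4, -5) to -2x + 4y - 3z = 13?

distance = |a·x₀ + b·y₀ + c·z₀ - d| / √(a² + b² + c²)
  = |(-2)·(-12) + 4·4 + (-3)·(-5) - 13| / √((-2)² + 4² + (-3)²)
  = |24 + 16 + 15 - 13| / √(4 + 16 + 9)
  = |42| / √29
  = 42 / 5.385
  ≈ 7.799

7.799


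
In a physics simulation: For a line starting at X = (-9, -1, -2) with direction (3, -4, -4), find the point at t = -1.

P(t) = X + t·d
  = (-9 + 3·(-1), -1 + (-4)·(-1), -2 + (-4)·(-1))
  = (-9 - 3, -1 + 4, -2 + 4)
  = (-12, 3, 2)

(-12, 3, 2)


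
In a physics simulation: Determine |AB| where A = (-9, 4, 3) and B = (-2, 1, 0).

d = √[(x₂-x₁)² + (y₂-y₁)² + (z₂-z₁)²]
  = √[7² + (-3)² + (-3)²]
  = √[49 + 9 + 9]
  = √67
  ≈ 8.185

8.185


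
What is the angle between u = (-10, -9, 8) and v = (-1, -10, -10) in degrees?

u·v = (-10)·(-1) + (-9)·(-10) + 8·(-10) = 10 + 90 - 80 = 20
|u| = √((-10)² + (-9)² + 8²) = √245 ≈ 15.65
|v| = √((-1)² + (-10)² + (-10)²) = √201 ≈ 14.18
cos θ = (u·v)/(|u||v|) = 20/(15.65·14.18) ≈ 0.09013
θ = arccos(0.09013) ≈ 84.83°

84.83°


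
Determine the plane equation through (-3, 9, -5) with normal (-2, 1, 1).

The plane through P with normal n = (a, b, c) satisfies n·(r - P) = 0,
i.e. ax + by + cz = a·x₀ + b·y₀ + c·z₀.
d = (-2)·(-3) + 1·9 + 1·(-5)
  = 6 + 9 - 5
  = 10
Equation: -2x + y + z = 10

-2x + y + z = 10


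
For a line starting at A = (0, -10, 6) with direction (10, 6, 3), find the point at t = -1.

P(t) = A + t·d
  = (0 + 10·(-1), -10 + 6·(-1), 6 + 3·(-1))
  = (0 - 10, -10 - 6, 6 - 3)
  = (-10, -16, 3)

(-10, -16, 3)


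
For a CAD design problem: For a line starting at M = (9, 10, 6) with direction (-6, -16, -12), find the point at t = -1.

P(t) = M + t·d
  = (9 + (-6)·(-1), 10 + (-16)·(-1), 6 + (-12)·(-1))
  = (9 + 6, 10 + 16, 6 + 12)
  = (15, 26, 18)

(15, 26, 18)


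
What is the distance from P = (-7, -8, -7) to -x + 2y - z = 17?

distance = |a·x₀ + b·y₀ + c·z₀ - d| / √(a² + b² + c²)
  = |(-1)·(-7) + 2·(-8) + (-1)·(-7) - 17| / √((-1)² + 2² + (-1)²)
  = |7 - 16 + 7 - 17| / √(1 + 4 + 1)
  = |-19| / √6
  = 19 / 2.449
  ≈ 7.757

7.757


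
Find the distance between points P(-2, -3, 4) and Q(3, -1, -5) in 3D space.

d = √[(x₂-x₁)² + (y₂-y₁)² + (z₂-z₁)²]
  = √[5² + 2² + (-9)²]
  = √[25 + 4 + 81]
  = √110
  ≈ 10.49

10.49


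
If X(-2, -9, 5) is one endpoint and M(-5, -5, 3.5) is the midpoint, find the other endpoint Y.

Y = 2M - X
  = (2·(-5) - (-2), 2·(-5) - (-9), 2·3.5 - 5)
  = (-10 + 2, -10 + 9, 7 - 5)
  = (-8, -1, 2)

(-8, -1, 2)


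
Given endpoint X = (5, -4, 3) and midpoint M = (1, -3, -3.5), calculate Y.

Y = 2M - X
  = (2·1 - 5, 2·(-3) - (-4), 2·(-3.5) - 3)
  = (2 - 5, -6 + 4, -7 - 3)
  = (-3, -2, -10)

(-3, -2, -10)


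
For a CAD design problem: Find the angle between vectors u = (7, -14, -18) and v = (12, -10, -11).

u·v = 7·12 + (-14)·(-10) + (-18)·(-11) = 84 + 140 + 198 = 422
|u| = √(7² + (-14)² + (-18)²) = √569 ≈ 23.85
|v| = √(12² + (-10)² + (-11)²) = √365 ≈ 19.1
cos θ = (u·v)/(|u||v|) = 422/(23.85·19.1) ≈ 0.926
θ = arccos(0.926) ≈ 22.18°

22.18°


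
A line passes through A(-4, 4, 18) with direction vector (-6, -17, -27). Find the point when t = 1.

P(t) = A + t·d
  = (-4 + (-6)·1, 4 + (-17)·1, 18 + (-27)·1)
  = (-4 - 6, 4 - 17, 18 - 27)
  = (-10, -13, -9)

(-10, -13, -9)


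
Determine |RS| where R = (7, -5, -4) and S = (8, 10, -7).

d = √[(x₂-x₁)² + (y₂-y₁)² + (z₂-z₁)²]
  = √[1² + 15² + (-3)²]
  = √[1 + 225 + 9]
  = √235
  ≈ 15.33

15.33


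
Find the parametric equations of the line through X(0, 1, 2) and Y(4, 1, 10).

Direction vector d = Y - X = (4 + 0, 1 - 1, 10 - 2) = (4, 0, 8)
Parametric form r = X + t·d:
x = 0 + 4t, y = 1, z = 2 + 8t

x = 0 + 4t, y = 1, z = 2 + 8t


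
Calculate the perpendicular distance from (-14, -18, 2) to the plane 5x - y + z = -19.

distance = |a·x₀ + b·y₀ + c·z₀ - d| / √(a² + b² + c²)
  = |5·(-14) + (-1)·(-18) + 1·2 - (-19)| / √(5² + (-1)² + 1²)
  = |-70 + 18 + 2 + 19| / √(25 + 1 + 1)
  = |-31| / √27
  = 31 / 5.196
  ≈ 5.966

5.966


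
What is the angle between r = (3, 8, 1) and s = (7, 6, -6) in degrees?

r·s = 3·7 + 8·6 + 1·(-6) = 21 + 48 - 6 = 63
|r| = √(3² + 8² + 1²) = √74 ≈ 8.602
|s| = √(7² + 6² + (-6)²) = √121 ≈ 11
cos θ = (r·s)/(|r||s|) = 63/(8.602·11) ≈ 0.6658
θ = arccos(0.6658) ≈ 48.26°

48.26°


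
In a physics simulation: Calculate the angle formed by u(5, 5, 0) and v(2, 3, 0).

u·v = 5·2 + 5·3 + 0·0 = 10 + 15 + 0 = 25
|u| = √(5² + 5² + 0²) = √50 ≈ 7.071
|v| = √(2² + 3² + 0²) = √13 ≈ 3.606
cos θ = (u·v)/(|u||v|) = 25/(7.071·3.606) ≈ 0.9806
θ = arccos(0.9806) ≈ 11.31°

11.31°


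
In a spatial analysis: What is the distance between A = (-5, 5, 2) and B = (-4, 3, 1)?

d = √[(x₂-x₁)² + (y₂-y₁)² + (z₂-z₁)²]
  = √[1² + (-2)² + (-1)²]
  = √[1 + 4 + 1]
  = √6
  ≈ 2.449

2.449


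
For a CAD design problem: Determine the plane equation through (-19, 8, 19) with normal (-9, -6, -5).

The plane through P with normal n = (a, b, c) satisfies n·(r - P) = 0,
i.e. ax + by + cz = a·x₀ + b·y₀ + c·z₀.
d = (-9)·(-19) + (-6)·8 + (-5)·19
  = 171 - 48 - 95
  = 28
Equation: -9x - 6y - 5z = 28

-9x - 6y - 5z = 28


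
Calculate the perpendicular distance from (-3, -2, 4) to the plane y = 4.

distance = |a·x₀ + b·y₀ + c·z₀ - d| / √(a² + b² + c²)
  = |0·(-3) + 1·(-2) + 0·4 - 4| / √(0² + 1² + 0²)
  = |0 - 2 + 0 - 4| / √(0 + 1 + 0)
  = |-6| / √1
  = 6 / 1
  ≈ 6

6


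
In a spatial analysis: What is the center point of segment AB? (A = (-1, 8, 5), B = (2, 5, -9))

M = ((x₁+x₂)/2, (y₁+y₂)/2, (z₁+z₂)/2)
  = ((-1 + 2)/2, (8 + 5)/2, (5 - 9)/2)
  = (1/2, 13/2, -4/2)
  = (0.5, 6.5, -2)

(0.5, 6.5, -2)


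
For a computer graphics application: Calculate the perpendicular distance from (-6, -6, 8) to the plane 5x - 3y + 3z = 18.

distance = |a·x₀ + b·y₀ + c·z₀ - d| / √(a² + b² + c²)
  = |5·(-6) + (-3)·(-6) + 3·8 - 18| / √(5² + (-3)² + 3²)
  = |-30 + 18 + 24 - 18| / √(25 + 9 + 9)
  = |-6| / √43
  = 6 / 6.557
  ≈ 0.915

0.915


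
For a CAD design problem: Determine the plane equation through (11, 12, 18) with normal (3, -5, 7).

The plane through P with normal n = (a, b, c) satisfies n·(r - P) = 0,
i.e. ax + by + cz = a·x₀ + b·y₀ + c·z₀.
d = 3·11 + (-5)·12 + 7·18
  = 33 - 60 + 126
  = 99
Equation: 3x - 5y + 7z = 99

3x - 5y + 7z = 99


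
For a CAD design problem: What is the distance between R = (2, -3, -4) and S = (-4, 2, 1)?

d = √[(x₂-x₁)² + (y₂-y₁)² + (z₂-z₁)²]
  = √[(-6)² + 5² + 5²]
  = √[36 + 25 + 25]
  = √86
  ≈ 9.274

9.274


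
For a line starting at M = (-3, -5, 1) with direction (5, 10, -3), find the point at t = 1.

P(t) = M + t·d
  = (-3 + 5·1, -5 + 10·1, 1 + (-3)·1)
  = (-3 + 5, -5 + 10, 1 - 3)
  = (2, 5, -2)

(2, 5, -2)


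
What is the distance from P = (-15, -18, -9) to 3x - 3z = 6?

distance = |a·x₀ + b·y₀ + c·z₀ - d| / √(a² + b² + c²)
  = |3·(-15) + 0·(-18) + (-3)·(-9) - 6| / √(3² + 0² + (-3)²)
  = |-45 + 0 + 27 - 6| / √(9 + 0 + 9)
  = |-24| / √18
  = 24 / 4.243
  ≈ 5.657

5.657


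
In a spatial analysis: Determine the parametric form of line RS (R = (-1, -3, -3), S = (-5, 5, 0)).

Direction vector d = S - R = (-5 + 1, 5 + 3, 0 + 3) = (-4, 8, 3)
Parametric form r = R + t·d:
x = -1 - 4t, y = -3 + 8t, z = -3 + 3t

x = -1 - 4t, y = -3 + 8t, z = -3 + 3t


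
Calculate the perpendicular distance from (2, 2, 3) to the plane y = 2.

distance = |a·x₀ + b·y₀ + c·z₀ - d| / √(a² + b² + c²)
  = |0·2 + 1·2 + 0·3 - 2| / √(0² + 1² + 0²)
  = |0 + 2 + 0 - 2| / √(0 + 1 + 0)
  = |0| / √1
  = 0 / 1
  ≈ 0

0


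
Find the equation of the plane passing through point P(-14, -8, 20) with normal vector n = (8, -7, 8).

The plane through P with normal n = (a, b, c) satisfies n·(r - P) = 0,
i.e. ax + by + cz = a·x₀ + b·y₀ + c·z₀.
d = 8·(-14) + (-7)·(-8) + 8·20
  = -112 + 56 + 160
  = 104
Equation: 8x - 7y + 8z = 104

8x - 7y + 8z = 104


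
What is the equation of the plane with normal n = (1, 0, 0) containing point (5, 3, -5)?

The plane through P with normal n = (a, b, c) satisfies n·(r - P) = 0,
i.e. ax + by + cz = a·x₀ + b·y₀ + c·z₀.
d = 1·5 + 0·3 + 0·(-5)
  = 5 + 0 + 0
  = 5
Equation: x = 5

x = 5


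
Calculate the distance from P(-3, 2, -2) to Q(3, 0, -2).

d = √[(x₂-x₁)² + (y₂-y₁)² + (z₂-z₁)²]
  = √[6² + (-2)² + 0²]
  = √[36 + 4 + 0]
  = √40
  ≈ 6.325

6.325


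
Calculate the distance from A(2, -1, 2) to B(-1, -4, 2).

d = √[(x₂-x₁)² + (y₂-y₁)² + (z₂-z₁)²]
  = √[(-3)² + (-3)² + 0²]
  = √[9 + 9 + 0]
  = √18
  ≈ 4.243

4.243


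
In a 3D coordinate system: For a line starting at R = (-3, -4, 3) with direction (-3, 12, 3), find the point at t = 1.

P(t) = R + t·d
  = (-3 + (-3)·1, -4 + 12·1, 3 + 3·1)
  = (-3 - 3, -4 + 12, 3 + 3)
  = (-6, 8, 6)

(-6, 8, 6)


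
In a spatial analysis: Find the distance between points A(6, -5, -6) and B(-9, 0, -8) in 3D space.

d = √[(x₂-x₁)² + (y₂-y₁)² + (z₂-z₁)²]
  = √[(-15)² + 5² + (-2)²]
  = √[225 + 25 + 4]
  = √254
  ≈ 15.94

15.94


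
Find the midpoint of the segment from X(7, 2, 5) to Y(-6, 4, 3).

M = ((x₁+x₂)/2, (y₁+y₂)/2, (z₁+z₂)/2)
  = ((7 - 6)/2, (2 + 4)/2, (5 + 3)/2)
  = (1/2, 6/2, 8/2)
  = (0.5, 3, 4)

(0.5, 3, 4)


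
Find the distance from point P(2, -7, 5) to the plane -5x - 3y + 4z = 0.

distance = |a·x₀ + b·y₀ + c·z₀ - d| / √(a² + b² + c²)
  = |(-5)·2 + (-3)·(-7) + 4·5 - 0| / √((-5)² + (-3)² + 4²)
  = |-10 + 21 + 20 + 0| / √(25 + 9 + 16)
  = |31| / √50
  = 31 / 7.071
  ≈ 4.384

4.384


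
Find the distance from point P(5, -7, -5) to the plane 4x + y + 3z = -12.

distance = |a·x₀ + b·y₀ + c·z₀ - d| / √(a² + b² + c²)
  = |4·5 + 1·(-7) + 3·(-5) - (-12)| / √(4² + 1² + 3²)
  = |20 - 7 - 15 + 12| / √(16 + 1 + 9)
  = |10| / √26
  = 10 / 5.099
  ≈ 1.961

1.961


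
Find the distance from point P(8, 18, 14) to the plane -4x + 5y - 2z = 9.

distance = |a·x₀ + b·y₀ + c·z₀ - d| / √(a² + b² + c²)
  = |(-4)·8 + 5·18 + (-2)·14 - 9| / √((-4)² + 5² + (-2)²)
  = |-32 + 90 - 28 - 9| / √(16 + 25 + 4)
  = |21| / √45
  = 21 / 6.708
  ≈ 3.13

3.13


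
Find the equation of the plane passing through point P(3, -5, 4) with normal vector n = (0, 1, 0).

The plane through P with normal n = (a, b, c) satisfies n·(r - P) = 0,
i.e. ax + by + cz = a·x₀ + b·y₀ + c·z₀.
d = 0·3 + 1·(-5) + 0·4
  = 0 - 5 + 0
  = -5
Equation: y = -5

y = -5


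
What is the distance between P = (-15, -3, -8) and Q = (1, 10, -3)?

d = √[(x₂-x₁)² + (y₂-y₁)² + (z₂-z₁)²]
  = √[16² + 13² + 5²]
  = √[256 + 169 + 25]
  = √450
  ≈ 21.21

21.21


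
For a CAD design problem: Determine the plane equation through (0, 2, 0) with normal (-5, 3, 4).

The plane through P with normal n = (a, b, c) satisfies n·(r - P) = 0,
i.e. ax + by + cz = a·x₀ + b·y₀ + c·z₀.
d = (-5)·0 + 3·2 + 4·0
  = 0 + 6 + 0
  = 6
Equation: -5x + 3y + 4z = 6

-5x + 3y + 4z = 6


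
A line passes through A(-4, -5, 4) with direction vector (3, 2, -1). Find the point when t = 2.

P(t) = A + t·d
  = (-4 + 3·2, -5 + 2·2, 4 + (-1)·2)
  = (-4 + 6, -5 + 4, 4 - 2)
  = (2, -1, 2)

(2, -1, 2)


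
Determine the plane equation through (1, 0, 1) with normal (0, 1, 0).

The plane through P with normal n = (a, b, c) satisfies n·(r - P) = 0,
i.e. ax + by + cz = a·x₀ + b·y₀ + c·z₀.
d = 0·1 + 1·0 + 0·1
  = 0 + 0 + 0
  = 0
Equation: y = 0

y = 0


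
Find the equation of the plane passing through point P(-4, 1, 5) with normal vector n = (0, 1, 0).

The plane through P with normal n = (a, b, c) satisfies n·(r - P) = 0,
i.e. ax + by + cz = a·x₀ + b·y₀ + c·z₀.
d = 0·(-4) + 1·1 + 0·5
  = 0 + 1 + 0
  = 1
Equation: y = 1

y = 1


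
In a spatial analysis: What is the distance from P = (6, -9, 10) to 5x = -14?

distance = |a·x₀ + b·y₀ + c·z₀ - d| / √(a² + b² + c²)
  = |5·6 + 0·(-9) + 0·10 - (-14)| / √(5² + 0² + 0²)
  = |30 + 0 + 0 + 14| / √(25 + 0 + 0)
  = |44| / √25
  = 44 / 5
  ≈ 8.8

8.8


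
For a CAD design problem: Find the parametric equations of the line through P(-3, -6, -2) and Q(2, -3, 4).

Direction vector d = Q - P = (2 + 3, -3 + 6, 4 + 2) = (5, 3, 6)
Parametric form r = P + t·d:
x = -3 + 5t, y = -6 + 3t, z = -2 + 6t

x = -3 + 5t, y = -6 + 3t, z = -2 + 6t


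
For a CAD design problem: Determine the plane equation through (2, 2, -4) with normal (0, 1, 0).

The plane through P with normal n = (a, b, c) satisfies n·(r - P) = 0,
i.e. ax + by + cz = a·x₀ + b·y₀ + c·z₀.
d = 0·2 + 1·2 + 0·(-4)
  = 0 + 2 + 0
  = 2
Equation: y = 2

y = 2


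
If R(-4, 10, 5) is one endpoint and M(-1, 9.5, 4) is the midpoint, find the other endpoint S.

S = 2M - R
  = (2·(-1) - (-4), 2·9.5 - 10, 2·4 - 5)
  = (-2 + 4, 19 - 10, 8 - 5)
  = (2, 9, 3)

(2, 9, 3)


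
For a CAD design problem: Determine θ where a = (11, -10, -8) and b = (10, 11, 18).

a·b = 11·10 + (-10)·11 + (-8)·18 = 110 - 110 - 144 = -144
|a| = √(11² + (-10)² + (-8)²) = √285 ≈ 16.88
|b| = √(10² + 11² + 18²) = √545 ≈ 23.35
cos θ = (a·b)/(|a||b|) = -144/(16.88·23.35) ≈ -0.3654
θ = arccos(-0.3654) ≈ 111.4°

111.4°


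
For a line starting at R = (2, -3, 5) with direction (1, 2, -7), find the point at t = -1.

P(t) = R + t·d
  = (2 + 1·(-1), -3 + 2·(-1), 5 + (-7)·(-1))
  = (2 - 1, -3 - 2, 5 + 7)
  = (1, -5, 12)

(1, -5, 12)


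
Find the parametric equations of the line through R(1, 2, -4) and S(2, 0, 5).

Direction vector d = S - R = (2 - 1, 0 - 2, 5 + 4) = (1, -2, 9)
Parametric form r = R + t·d:
x = 1 + t, y = 2 - 2t, z = -4 + 9t

x = 1 + t, y = 2 - 2t, z = -4 + 9t


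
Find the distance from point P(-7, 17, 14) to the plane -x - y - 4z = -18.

distance = |a·x₀ + b·y₀ + c·z₀ - d| / √(a² + b² + c²)
  = |(-1)·(-7) + (-1)·17 + (-4)·14 - (-18)| / √((-1)² + (-1)² + (-4)²)
  = |7 - 17 - 56 + 18| / √(1 + 1 + 16)
  = |-48| / √18
  = 48 / 4.243
  ≈ 11.31

11.31


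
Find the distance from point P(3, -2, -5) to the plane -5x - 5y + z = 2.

distance = |a·x₀ + b·y₀ + c·z₀ - d| / √(a² + b² + c²)
  = |(-5)·3 + (-5)·(-2) + 1·(-5) - 2| / √((-5)² + (-5)² + 1²)
  = |-15 + 10 - 5 - 2| / √(25 + 25 + 1)
  = |-12| / √51
  = 12 / 7.141
  ≈ 1.68

1.68


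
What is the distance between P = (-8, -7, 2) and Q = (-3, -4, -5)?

d = √[(x₂-x₁)² + (y₂-y₁)² + (z₂-z₁)²]
  = √[5² + 3² + (-7)²]
  = √[25 + 9 + 49]
  = √83
  ≈ 9.11

9.11


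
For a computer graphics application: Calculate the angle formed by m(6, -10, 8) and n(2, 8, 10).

m·n = 6·2 + (-10)·8 + 8·10 = 12 - 80 + 80 = 12
|m| = √(6² + (-10)² + 8²) = √200 ≈ 14.14
|n| = √(2² + 8² + 10²) = √168 ≈ 12.96
cos θ = (m·n)/(|m||n|) = 12/(14.14·12.96) ≈ 0.06547
θ = arccos(0.06547) ≈ 86.25°

86.25°


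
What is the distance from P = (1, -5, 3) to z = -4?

distance = |a·x₀ + b·y₀ + c·z₀ - d| / √(a² + b² + c²)
  = |0·1 + 0·(-5) + 1·3 - (-4)| / √(0² + 0² + 1²)
  = |0 + 0 + 3 + 4| / √(0 + 0 + 1)
  = |7| / √1
  = 7 / 1
  ≈ 7

7


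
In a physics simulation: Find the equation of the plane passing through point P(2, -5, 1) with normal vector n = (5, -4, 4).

The plane through P with normal n = (a, b, c) satisfies n·(r - P) = 0,
i.e. ax + by + cz = a·x₀ + b·y₀ + c·z₀.
d = 5·2 + (-4)·(-5) + 4·1
  = 10 + 20 + 4
  = 34
Equation: 5x - 4y + 4z = 34

5x - 4y + 4z = 34


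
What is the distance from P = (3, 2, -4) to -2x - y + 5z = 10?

distance = |a·x₀ + b·y₀ + c·z₀ - d| / √(a² + b² + c²)
  = |(-2)·3 + (-1)·2 + 5·(-4) - 10| / √((-2)² + (-1)² + 5²)
  = |-6 - 2 - 20 - 10| / √(4 + 1 + 25)
  = |-38| / √30
  = 38 / 5.477
  ≈ 6.938

6.938


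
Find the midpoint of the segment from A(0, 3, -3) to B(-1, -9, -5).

M = ((x₁+x₂)/2, (y₁+y₂)/2, (z₁+z₂)/2)
  = ((0 - 1)/2, (3 - 9)/2, (-3 - 5)/2)
  = (-1/2, -6/2, -8/2)
  = (-0.5, -3, -4)

(-0.5, -3, -4)


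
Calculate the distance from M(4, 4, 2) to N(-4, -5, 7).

d = √[(x₂-x₁)² + (y₂-y₁)² + (z₂-z₁)²]
  = √[(-8)² + (-9)² + 5²]
  = √[64 + 81 + 25]
  = √170
  ≈ 13.04

13.04


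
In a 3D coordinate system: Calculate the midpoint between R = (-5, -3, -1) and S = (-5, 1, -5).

M = ((x₁+x₂)/2, (y₁+y₂)/2, (z₁+z₂)/2)
  = ((-5 - 5)/2, (-3 + 1)/2, (-1 - 5)/2)
  = (-10/2, -2/2, -6/2)
  = (-5, -1, -3)

(-5, -1, -3)


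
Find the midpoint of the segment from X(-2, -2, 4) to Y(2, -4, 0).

M = ((x₁+x₂)/2, (y₁+y₂)/2, (z₁+z₂)/2)
  = ((-2 + 2)/2, (-2 - 4)/2, (4 + 0)/2)
  = (0/2, -6/2, 4/2)
  = (0, -3, 2)

(0, -3, 2)


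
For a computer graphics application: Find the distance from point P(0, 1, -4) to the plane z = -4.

distance = |a·x₀ + b·y₀ + c·z₀ - d| / √(a² + b² + c²)
  = |0·0 + 0·1 + 1·(-4) - (-4)| / √(0² + 0² + 1²)
  = |0 + 0 - 4 + 4| / √(0 + 0 + 1)
  = |0| / √1
  = 0 / 1
  ≈ 0

0


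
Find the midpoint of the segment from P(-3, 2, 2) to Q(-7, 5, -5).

M = ((x₁+x₂)/2, (y₁+y₂)/2, (z₁+z₂)/2)
  = ((-3 - 7)/2, (2 + 5)/2, (2 - 5)/2)
  = (-10/2, 7/2, -3/2)
  = (-5, 3.5, -1.5)

(-5, 3.5, -1.5)
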